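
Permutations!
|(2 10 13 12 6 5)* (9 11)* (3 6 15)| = 8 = |(2 10 13 12 15 3 6 5)(9 11)|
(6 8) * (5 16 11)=(5 16 11)(6 8)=[0, 1, 2, 3, 4, 16, 8, 7, 6, 9, 10, 5, 12, 13, 14, 15, 11]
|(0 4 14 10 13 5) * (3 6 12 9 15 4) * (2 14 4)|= |(0 3 6 12 9 15 2 14 10 13 5)|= 11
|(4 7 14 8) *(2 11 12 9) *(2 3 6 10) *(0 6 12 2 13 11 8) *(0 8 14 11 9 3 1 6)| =|(1 6 10 13 9)(2 14 8 4 7 11)(3 12)| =30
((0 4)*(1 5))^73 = (0 4)(1 5)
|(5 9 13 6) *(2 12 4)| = 12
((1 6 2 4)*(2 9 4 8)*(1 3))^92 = ((1 6 9 4 3)(2 8))^92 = (1 9 3 6 4)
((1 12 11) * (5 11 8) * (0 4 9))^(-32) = ((0 4 9)(1 12 8 5 11))^(-32) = (0 4 9)(1 5 12 11 8)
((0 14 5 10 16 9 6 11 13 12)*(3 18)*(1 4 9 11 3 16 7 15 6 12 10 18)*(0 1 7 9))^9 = (0 12 13 18)(1 10 16 14)(3 7 15 6)(4 9 11 5)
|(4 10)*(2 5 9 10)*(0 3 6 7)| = 20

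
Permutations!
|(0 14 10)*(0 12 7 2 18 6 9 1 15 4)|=12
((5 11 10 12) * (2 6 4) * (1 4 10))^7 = ((1 4 2 6 10 12 5 11))^7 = (1 11 5 12 10 6 2 4)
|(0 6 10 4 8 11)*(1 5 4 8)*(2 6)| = 6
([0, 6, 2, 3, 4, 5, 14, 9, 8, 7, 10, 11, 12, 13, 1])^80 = [0, 14, 2, 3, 4, 5, 1, 7, 8, 9, 10, 11, 12, 13, 6]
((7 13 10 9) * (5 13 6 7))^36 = ((5 13 10 9)(6 7))^36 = (13)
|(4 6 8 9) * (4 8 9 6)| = 3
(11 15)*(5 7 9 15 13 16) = (5 7 9 15 11 13 16) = [0, 1, 2, 3, 4, 7, 6, 9, 8, 15, 10, 13, 12, 16, 14, 11, 5]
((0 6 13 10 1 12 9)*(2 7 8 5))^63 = ((0 6 13 10 1 12 9)(2 7 8 5))^63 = (13)(2 5 8 7)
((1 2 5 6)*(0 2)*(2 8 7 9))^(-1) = ((0 8 7 9 2 5 6 1))^(-1) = (0 1 6 5 2 9 7 8)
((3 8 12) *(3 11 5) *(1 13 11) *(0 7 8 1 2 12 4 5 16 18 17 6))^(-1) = ((0 7 8 4 5 3 1 13 11 16 18 17 6)(2 12))^(-1) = (0 6 17 18 16 11 13 1 3 5 4 8 7)(2 12)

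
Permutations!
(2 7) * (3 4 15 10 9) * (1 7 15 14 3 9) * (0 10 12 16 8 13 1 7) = (0 10 7 2 15 12 16 8 13 1)(3 4 14) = [10, 0, 15, 4, 14, 5, 6, 2, 13, 9, 7, 11, 16, 1, 3, 12, 8]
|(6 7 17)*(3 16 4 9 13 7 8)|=9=|(3 16 4 9 13 7 17 6 8)|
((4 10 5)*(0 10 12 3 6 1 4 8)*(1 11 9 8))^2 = (0 5 4 3 11 8 10 1 12 6 9)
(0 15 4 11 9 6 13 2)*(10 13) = (0 15 4 11 9 6 10 13 2) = [15, 1, 0, 3, 11, 5, 10, 7, 8, 6, 13, 9, 12, 2, 14, 4]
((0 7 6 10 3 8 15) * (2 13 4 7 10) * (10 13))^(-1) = ((0 13 4 7 6 2 10 3 8 15))^(-1) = (0 15 8 3 10 2 6 7 4 13)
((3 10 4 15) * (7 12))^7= (3 15 4 10)(7 12)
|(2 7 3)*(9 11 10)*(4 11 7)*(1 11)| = 8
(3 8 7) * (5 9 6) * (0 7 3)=(0 7)(3 8)(5 9 6)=[7, 1, 2, 8, 4, 9, 5, 0, 3, 6]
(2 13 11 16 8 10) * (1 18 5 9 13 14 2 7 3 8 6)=[0, 18, 14, 8, 4, 9, 1, 3, 10, 13, 7, 16, 12, 11, 2, 15, 6, 17, 5]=(1 18 5 9 13 11 16 6)(2 14)(3 8 10 7)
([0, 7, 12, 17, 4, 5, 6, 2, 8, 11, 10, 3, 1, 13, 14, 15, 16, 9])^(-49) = [0, 12, 7, 11, 4, 5, 6, 1, 8, 17, 10, 9, 2, 13, 14, 15, 16, 3]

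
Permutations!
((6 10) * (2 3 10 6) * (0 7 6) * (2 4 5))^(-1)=((0 7 6)(2 3 10 4 5))^(-1)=(0 6 7)(2 5 4 10 3)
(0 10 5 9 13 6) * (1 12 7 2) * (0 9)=[10, 12, 1, 3, 4, 0, 9, 2, 8, 13, 5, 11, 7, 6]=(0 10 5)(1 12 7 2)(6 9 13)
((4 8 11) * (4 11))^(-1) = (11)(4 8)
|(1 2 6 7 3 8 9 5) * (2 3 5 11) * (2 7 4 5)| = 10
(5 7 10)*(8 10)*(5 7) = [0, 1, 2, 3, 4, 5, 6, 8, 10, 9, 7] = (7 8 10)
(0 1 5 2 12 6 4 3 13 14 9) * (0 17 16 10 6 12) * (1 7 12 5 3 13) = [7, 3, 0, 1, 13, 2, 4, 12, 8, 17, 6, 11, 5, 14, 9, 15, 10, 16] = (0 7 12 5 2)(1 3)(4 13 14 9 17 16 10 6)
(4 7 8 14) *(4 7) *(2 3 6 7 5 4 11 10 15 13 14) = (2 3 6 7 8)(4 11 10 15 13 14 5) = [0, 1, 3, 6, 11, 4, 7, 8, 2, 9, 15, 10, 12, 14, 5, 13]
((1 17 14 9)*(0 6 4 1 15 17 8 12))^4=((0 6 4 1 8 12)(9 15 17 14))^4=(17)(0 8 4)(1 6 12)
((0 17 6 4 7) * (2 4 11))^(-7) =(17)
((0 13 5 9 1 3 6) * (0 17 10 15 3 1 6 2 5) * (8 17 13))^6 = (0 2 8 5 17 9 10 6 15 13 3)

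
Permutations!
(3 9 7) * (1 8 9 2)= (1 8 9 7 3 2)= [0, 8, 1, 2, 4, 5, 6, 3, 9, 7]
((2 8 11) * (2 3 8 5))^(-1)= (2 5)(3 11 8)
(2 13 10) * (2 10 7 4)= (2 13 7 4)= [0, 1, 13, 3, 2, 5, 6, 4, 8, 9, 10, 11, 12, 7]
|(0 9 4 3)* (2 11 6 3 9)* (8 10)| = |(0 2 11 6 3)(4 9)(8 10)| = 10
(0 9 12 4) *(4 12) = (12)(0 9 4) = [9, 1, 2, 3, 0, 5, 6, 7, 8, 4, 10, 11, 12]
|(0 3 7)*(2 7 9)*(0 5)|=|(0 3 9 2 7 5)|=6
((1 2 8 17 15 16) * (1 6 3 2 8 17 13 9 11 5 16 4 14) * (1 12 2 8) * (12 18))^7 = ((2 17 15 4 14 18 12)(3 8 13 9 11 5 16 6))^7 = (18)(3 6 16 5 11 9 13 8)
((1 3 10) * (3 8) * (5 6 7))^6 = ((1 8 3 10)(5 6 7))^6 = (1 3)(8 10)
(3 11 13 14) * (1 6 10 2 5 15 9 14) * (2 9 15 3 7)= [0, 6, 5, 11, 4, 3, 10, 2, 8, 14, 9, 13, 12, 1, 7, 15]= (15)(1 6 10 9 14 7 2 5 3 11 13)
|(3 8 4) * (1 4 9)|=5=|(1 4 3 8 9)|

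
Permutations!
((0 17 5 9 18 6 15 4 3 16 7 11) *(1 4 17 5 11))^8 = ((0 5 9 18 6 15 17 11)(1 4 3 16 7))^8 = (18)(1 16 4 7 3)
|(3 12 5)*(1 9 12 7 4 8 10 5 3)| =|(1 9 12 3 7 4 8 10 5)| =9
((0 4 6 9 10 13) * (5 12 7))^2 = ((0 4 6 9 10 13)(5 12 7))^2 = (0 6 10)(4 9 13)(5 7 12)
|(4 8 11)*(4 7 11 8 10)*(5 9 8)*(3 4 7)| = 15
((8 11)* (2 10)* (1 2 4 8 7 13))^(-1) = (1 13 7 11 8 4 10 2)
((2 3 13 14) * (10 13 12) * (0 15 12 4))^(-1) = ((0 15 12 10 13 14 2 3 4))^(-1) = (0 4 3 2 14 13 10 12 15)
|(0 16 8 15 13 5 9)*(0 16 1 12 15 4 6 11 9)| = 6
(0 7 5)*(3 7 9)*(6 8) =(0 9 3 7 5)(6 8) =[9, 1, 2, 7, 4, 0, 8, 5, 6, 3]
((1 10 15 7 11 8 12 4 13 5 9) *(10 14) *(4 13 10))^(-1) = (1 9 5 13 12 8 11 7 15 10 4 14)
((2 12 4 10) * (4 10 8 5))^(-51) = ((2 12 10)(4 8 5))^(-51) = (12)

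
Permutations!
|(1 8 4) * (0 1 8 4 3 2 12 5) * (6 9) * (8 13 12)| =|(0 1 4 13 12 5)(2 8 3)(6 9)| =6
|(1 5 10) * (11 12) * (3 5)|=4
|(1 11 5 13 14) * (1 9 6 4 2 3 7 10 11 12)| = 22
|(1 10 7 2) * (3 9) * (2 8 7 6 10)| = |(1 2)(3 9)(6 10)(7 8)| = 2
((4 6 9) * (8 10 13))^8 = (4 9 6)(8 13 10)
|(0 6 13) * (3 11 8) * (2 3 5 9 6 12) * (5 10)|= |(0 12 2 3 11 8 10 5 9 6 13)|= 11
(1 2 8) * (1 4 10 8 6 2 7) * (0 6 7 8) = (0 6 2 7 1 8 4 10) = [6, 8, 7, 3, 10, 5, 2, 1, 4, 9, 0]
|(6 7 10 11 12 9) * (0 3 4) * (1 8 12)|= |(0 3 4)(1 8 12 9 6 7 10 11)|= 24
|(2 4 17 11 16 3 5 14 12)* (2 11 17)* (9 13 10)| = 6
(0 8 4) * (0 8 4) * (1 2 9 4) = (0 1 2 9 4 8) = [1, 2, 9, 3, 8, 5, 6, 7, 0, 4]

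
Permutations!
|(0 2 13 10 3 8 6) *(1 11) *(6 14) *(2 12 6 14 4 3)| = |(14)(0 12 6)(1 11)(2 13 10)(3 8 4)| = 6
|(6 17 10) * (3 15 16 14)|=|(3 15 16 14)(6 17 10)|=12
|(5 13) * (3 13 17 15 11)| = |(3 13 5 17 15 11)| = 6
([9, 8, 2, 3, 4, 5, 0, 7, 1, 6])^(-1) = [6, 8, 2, 3, 4, 5, 9, 7, 1, 0]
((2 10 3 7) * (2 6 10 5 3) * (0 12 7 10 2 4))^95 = (0 5 12 3 7 10 6 4 2)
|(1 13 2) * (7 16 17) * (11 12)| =|(1 13 2)(7 16 17)(11 12)| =6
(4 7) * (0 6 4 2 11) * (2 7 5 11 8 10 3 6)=(0 2 8 10 3 6 4 5 11)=[2, 1, 8, 6, 5, 11, 4, 7, 10, 9, 3, 0]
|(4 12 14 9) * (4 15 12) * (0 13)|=4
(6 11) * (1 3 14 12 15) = (1 3 14 12 15)(6 11) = [0, 3, 2, 14, 4, 5, 11, 7, 8, 9, 10, 6, 15, 13, 12, 1]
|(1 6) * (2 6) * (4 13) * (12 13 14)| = |(1 2 6)(4 14 12 13)| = 12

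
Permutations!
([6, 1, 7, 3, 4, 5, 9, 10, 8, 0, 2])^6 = [0, 1, 2, 3, 4, 5, 6, 7, 8, 9, 10]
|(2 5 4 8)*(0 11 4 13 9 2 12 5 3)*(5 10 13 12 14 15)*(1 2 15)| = 24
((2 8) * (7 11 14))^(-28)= ((2 8)(7 11 14))^(-28)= (7 14 11)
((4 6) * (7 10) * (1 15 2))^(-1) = (1 2 15)(4 6)(7 10)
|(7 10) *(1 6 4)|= 6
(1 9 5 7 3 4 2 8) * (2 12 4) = (1 9 5 7 3 2 8)(4 12) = [0, 9, 8, 2, 12, 7, 6, 3, 1, 5, 10, 11, 4]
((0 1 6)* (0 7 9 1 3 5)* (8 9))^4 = ((0 3 5)(1 6 7 8 9))^4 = (0 3 5)(1 9 8 7 6)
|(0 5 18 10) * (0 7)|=5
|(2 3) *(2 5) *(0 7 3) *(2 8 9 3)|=|(0 7 2)(3 5 8 9)|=12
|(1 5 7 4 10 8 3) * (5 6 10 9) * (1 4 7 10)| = |(1 6)(3 4 9 5 10 8)| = 6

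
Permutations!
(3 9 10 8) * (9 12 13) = (3 12 13 9 10 8) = [0, 1, 2, 12, 4, 5, 6, 7, 3, 10, 8, 11, 13, 9]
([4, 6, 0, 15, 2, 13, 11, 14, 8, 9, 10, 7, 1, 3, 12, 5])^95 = (0 2 4)(1 12 14 7 11 6)(3 13 5 15)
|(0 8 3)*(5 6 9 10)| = |(0 8 3)(5 6 9 10)| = 12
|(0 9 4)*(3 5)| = |(0 9 4)(3 5)| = 6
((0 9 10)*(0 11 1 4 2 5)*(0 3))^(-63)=(11)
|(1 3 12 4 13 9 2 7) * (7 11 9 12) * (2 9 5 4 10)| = |(1 3 7)(2 11 5 4 13 12 10)| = 21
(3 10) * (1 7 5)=(1 7 5)(3 10)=[0, 7, 2, 10, 4, 1, 6, 5, 8, 9, 3]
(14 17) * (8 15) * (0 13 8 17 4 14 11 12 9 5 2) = (0 13 8 15 17 11 12 9 5 2)(4 14) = [13, 1, 0, 3, 14, 2, 6, 7, 15, 5, 10, 12, 9, 8, 4, 17, 16, 11]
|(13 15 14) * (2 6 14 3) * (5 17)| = 6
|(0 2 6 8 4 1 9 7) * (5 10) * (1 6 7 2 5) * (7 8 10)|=|(0 5 7)(1 9 2 8 4 6 10)|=21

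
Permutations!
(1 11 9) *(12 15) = (1 11 9)(12 15) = [0, 11, 2, 3, 4, 5, 6, 7, 8, 1, 10, 9, 15, 13, 14, 12]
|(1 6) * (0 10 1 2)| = |(0 10 1 6 2)| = 5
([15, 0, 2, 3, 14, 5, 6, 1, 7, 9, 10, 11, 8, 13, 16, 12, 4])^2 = [12, 15, 2, 3, 16, 5, 6, 0, 1, 9, 10, 11, 7, 13, 4, 8, 14]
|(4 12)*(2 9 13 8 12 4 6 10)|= |(2 9 13 8 12 6 10)|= 7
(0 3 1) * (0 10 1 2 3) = (1 10)(2 3) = [0, 10, 3, 2, 4, 5, 6, 7, 8, 9, 1]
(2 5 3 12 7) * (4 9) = (2 5 3 12 7)(4 9) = [0, 1, 5, 12, 9, 3, 6, 2, 8, 4, 10, 11, 7]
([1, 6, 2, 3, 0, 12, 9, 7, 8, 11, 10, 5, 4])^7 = [4, 0, 2, 3, 12, 11, 1, 7, 8, 6, 10, 9, 5]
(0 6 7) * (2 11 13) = (0 6 7)(2 11 13) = [6, 1, 11, 3, 4, 5, 7, 0, 8, 9, 10, 13, 12, 2]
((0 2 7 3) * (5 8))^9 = ((0 2 7 3)(5 8))^9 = (0 2 7 3)(5 8)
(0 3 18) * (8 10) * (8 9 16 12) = (0 3 18)(8 10 9 16 12) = [3, 1, 2, 18, 4, 5, 6, 7, 10, 16, 9, 11, 8, 13, 14, 15, 12, 17, 0]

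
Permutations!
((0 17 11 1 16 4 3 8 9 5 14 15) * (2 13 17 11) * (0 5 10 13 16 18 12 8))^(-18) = ((0 11 1 18 12 8 9 10 13 17 2 16 4 3)(5 14 15))^(-18) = (0 2 9 1 4 13 12)(3 17 8 11 16 10 18)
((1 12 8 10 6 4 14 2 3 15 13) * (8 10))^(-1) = ((1 12 10 6 4 14 2 3 15 13))^(-1) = (1 13 15 3 2 14 4 6 10 12)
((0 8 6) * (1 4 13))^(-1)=(0 6 8)(1 13 4)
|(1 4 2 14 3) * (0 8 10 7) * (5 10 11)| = 30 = |(0 8 11 5 10 7)(1 4 2 14 3)|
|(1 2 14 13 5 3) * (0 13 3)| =12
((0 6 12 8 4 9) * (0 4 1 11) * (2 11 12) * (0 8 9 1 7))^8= (12)(0 2 8)(6 11 7)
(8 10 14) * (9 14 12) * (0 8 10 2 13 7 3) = [8, 1, 13, 0, 4, 5, 6, 3, 2, 14, 12, 11, 9, 7, 10] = (0 8 2 13 7 3)(9 14 10 12)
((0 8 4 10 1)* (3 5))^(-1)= (0 1 10 4 8)(3 5)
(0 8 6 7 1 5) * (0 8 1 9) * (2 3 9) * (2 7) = [1, 5, 3, 9, 4, 8, 2, 7, 6, 0] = (0 1 5 8 6 2 3 9)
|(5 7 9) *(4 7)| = 4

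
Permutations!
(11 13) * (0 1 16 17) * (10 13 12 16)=(0 1 10 13 11 12 16 17)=[1, 10, 2, 3, 4, 5, 6, 7, 8, 9, 13, 12, 16, 11, 14, 15, 17, 0]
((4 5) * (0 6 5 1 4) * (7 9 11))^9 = (11)(1 4)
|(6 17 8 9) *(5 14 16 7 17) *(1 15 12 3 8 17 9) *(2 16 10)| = 40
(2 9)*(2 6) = (2 9 6) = [0, 1, 9, 3, 4, 5, 2, 7, 8, 6]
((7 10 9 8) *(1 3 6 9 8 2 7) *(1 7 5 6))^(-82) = (2 6)(5 9)(7 8 10)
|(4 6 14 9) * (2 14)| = 5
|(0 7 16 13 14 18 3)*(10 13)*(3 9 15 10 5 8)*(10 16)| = |(0 7 10 13 14 18 9 15 16 5 8 3)| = 12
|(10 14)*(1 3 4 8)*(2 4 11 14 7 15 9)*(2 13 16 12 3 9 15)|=13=|(1 9 13 16 12 3 11 14 10 7 2 4 8)|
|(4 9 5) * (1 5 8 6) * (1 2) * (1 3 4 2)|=|(1 5 2 3 4 9 8 6)|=8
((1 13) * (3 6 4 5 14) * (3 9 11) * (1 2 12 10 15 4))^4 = (1 10 14 6 12 5 3 2 4 11 13 15 9) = ((1 13 2 12 10 15 4 5 14 9 11 3 6))^4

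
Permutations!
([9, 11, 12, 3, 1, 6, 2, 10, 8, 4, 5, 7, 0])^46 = [4, 7, 0, 3, 11, 2, 12, 5, 8, 1, 6, 10, 9]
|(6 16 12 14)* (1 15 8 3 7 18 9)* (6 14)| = 21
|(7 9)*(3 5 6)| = |(3 5 6)(7 9)| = 6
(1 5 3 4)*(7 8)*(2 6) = [0, 5, 6, 4, 1, 3, 2, 8, 7] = (1 5 3 4)(2 6)(7 8)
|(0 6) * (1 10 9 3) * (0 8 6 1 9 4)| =4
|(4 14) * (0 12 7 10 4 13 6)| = 8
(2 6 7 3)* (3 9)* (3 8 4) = (2 6 7 9 8 4 3) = [0, 1, 6, 2, 3, 5, 7, 9, 4, 8]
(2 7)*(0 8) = [8, 1, 7, 3, 4, 5, 6, 2, 0] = (0 8)(2 7)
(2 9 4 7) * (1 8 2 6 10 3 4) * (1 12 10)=(1 8 2 9 12 10 3 4 7 6)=[0, 8, 9, 4, 7, 5, 1, 6, 2, 12, 3, 11, 10]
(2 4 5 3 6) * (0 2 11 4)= (0 2)(3 6 11 4 5)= [2, 1, 0, 6, 5, 3, 11, 7, 8, 9, 10, 4]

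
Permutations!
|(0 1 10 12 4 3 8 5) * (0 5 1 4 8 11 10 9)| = 9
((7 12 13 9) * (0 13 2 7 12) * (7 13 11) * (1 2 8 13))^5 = (0 7 11)(1 2)(8 13 9 12)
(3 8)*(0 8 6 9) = (0 8 3 6 9) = [8, 1, 2, 6, 4, 5, 9, 7, 3, 0]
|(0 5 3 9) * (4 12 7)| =12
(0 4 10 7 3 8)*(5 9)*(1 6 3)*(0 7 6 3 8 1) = (0 4 10 6 8 7)(1 3)(5 9) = [4, 3, 2, 1, 10, 9, 8, 0, 7, 5, 6]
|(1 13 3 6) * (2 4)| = 4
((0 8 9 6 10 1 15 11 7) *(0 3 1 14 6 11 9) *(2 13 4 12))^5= ((0 8)(1 15 9 11 7 3)(2 13 4 12)(6 10 14))^5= (0 8)(1 3 7 11 9 15)(2 13 4 12)(6 14 10)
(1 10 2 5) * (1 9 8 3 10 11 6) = (1 11 6)(2 5 9 8 3 10) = [0, 11, 5, 10, 4, 9, 1, 7, 3, 8, 2, 6]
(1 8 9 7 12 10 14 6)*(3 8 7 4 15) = (1 7 12 10 14 6)(3 8 9 4 15) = [0, 7, 2, 8, 15, 5, 1, 12, 9, 4, 14, 11, 10, 13, 6, 3]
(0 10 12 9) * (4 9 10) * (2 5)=(0 4 9)(2 5)(10 12)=[4, 1, 5, 3, 9, 2, 6, 7, 8, 0, 12, 11, 10]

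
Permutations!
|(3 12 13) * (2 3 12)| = 2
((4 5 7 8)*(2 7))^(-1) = ((2 7 8 4 5))^(-1) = (2 5 4 8 7)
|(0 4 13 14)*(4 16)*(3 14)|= |(0 16 4 13 3 14)|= 6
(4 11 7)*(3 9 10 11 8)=(3 9 10 11 7 4 8)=[0, 1, 2, 9, 8, 5, 6, 4, 3, 10, 11, 7]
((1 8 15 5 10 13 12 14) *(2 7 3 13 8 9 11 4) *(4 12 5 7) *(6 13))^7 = (1 11 14 9 12)(2 4)(3 7 15 8 10 5 13 6) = ((1 9 11 12 14)(2 4)(3 6 13 5 10 8 15 7))^7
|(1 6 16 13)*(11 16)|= |(1 6 11 16 13)|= 5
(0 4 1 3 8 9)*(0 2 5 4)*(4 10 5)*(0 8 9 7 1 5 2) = (0 8 7 1 3 9)(2 4 5 10) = [8, 3, 4, 9, 5, 10, 6, 1, 7, 0, 2]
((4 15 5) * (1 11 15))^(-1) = ((1 11 15 5 4))^(-1) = (1 4 5 15 11)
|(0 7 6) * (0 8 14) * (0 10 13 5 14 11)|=20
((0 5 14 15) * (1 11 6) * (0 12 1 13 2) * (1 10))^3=((0 5 14 15 12 10 1 11 6 13 2))^3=(0 15 1 13 5 12 11 2 14 10 6)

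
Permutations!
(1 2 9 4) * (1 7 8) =(1 2 9 4 7 8) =[0, 2, 9, 3, 7, 5, 6, 8, 1, 4]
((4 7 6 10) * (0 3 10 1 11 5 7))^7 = (0 4 10 3)(1 5 6 11 7)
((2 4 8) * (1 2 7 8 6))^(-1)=((1 2 4 6)(7 8))^(-1)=(1 6 4 2)(7 8)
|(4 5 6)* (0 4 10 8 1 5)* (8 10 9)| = |(10)(0 4)(1 5 6 9 8)| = 10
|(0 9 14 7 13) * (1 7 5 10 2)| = |(0 9 14 5 10 2 1 7 13)| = 9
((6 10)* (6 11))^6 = ((6 10 11))^6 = (11)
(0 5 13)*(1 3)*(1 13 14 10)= (0 5 14 10 1 3 13)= [5, 3, 2, 13, 4, 14, 6, 7, 8, 9, 1, 11, 12, 0, 10]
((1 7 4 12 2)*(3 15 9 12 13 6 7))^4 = (1 12 15)(2 9 3)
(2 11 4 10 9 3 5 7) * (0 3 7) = (0 3 5)(2 11 4 10 9 7) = [3, 1, 11, 5, 10, 0, 6, 2, 8, 7, 9, 4]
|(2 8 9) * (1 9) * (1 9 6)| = |(1 6)(2 8 9)| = 6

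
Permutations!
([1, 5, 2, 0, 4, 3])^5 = [1, 5, 2, 0, 4, 3]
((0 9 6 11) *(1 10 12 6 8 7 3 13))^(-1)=(0 11 6 12 10 1 13 3 7 8 9)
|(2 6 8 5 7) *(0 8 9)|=7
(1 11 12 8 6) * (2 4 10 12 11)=[0, 2, 4, 3, 10, 5, 1, 7, 6, 9, 12, 11, 8]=(1 2 4 10 12 8 6)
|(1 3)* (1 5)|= |(1 3 5)|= 3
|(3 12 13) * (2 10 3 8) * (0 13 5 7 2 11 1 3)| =11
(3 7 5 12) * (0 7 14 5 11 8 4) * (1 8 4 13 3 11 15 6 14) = (0 7 15 6 14 5 12 11 4)(1 8 13 3) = [7, 8, 2, 1, 0, 12, 14, 15, 13, 9, 10, 4, 11, 3, 5, 6]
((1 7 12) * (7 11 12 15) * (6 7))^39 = (15)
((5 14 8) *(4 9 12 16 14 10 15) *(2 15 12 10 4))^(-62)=(4 10 16 8)(5 9 12 14)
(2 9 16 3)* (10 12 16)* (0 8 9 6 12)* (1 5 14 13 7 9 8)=[1, 5, 6, 2, 4, 14, 12, 9, 8, 10, 0, 11, 16, 7, 13, 15, 3]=(0 1 5 14 13 7 9 10)(2 6 12 16 3)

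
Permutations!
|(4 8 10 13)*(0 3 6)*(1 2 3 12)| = |(0 12 1 2 3 6)(4 8 10 13)| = 12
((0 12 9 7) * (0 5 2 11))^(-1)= ((0 12 9 7 5 2 11))^(-1)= (0 11 2 5 7 9 12)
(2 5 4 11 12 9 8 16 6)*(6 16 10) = (16)(2 5 4 11 12 9 8 10 6) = [0, 1, 5, 3, 11, 4, 2, 7, 10, 8, 6, 12, 9, 13, 14, 15, 16]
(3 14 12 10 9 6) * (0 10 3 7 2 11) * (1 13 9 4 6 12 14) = (14)(0 10 4 6 7 2 11)(1 13 9 12 3) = [10, 13, 11, 1, 6, 5, 7, 2, 8, 12, 4, 0, 3, 9, 14]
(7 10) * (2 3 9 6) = (2 3 9 6)(7 10) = [0, 1, 3, 9, 4, 5, 2, 10, 8, 6, 7]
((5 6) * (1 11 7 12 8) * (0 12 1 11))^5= (0 1 7 11 8 12)(5 6)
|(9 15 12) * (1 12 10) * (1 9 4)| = |(1 12 4)(9 15 10)| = 3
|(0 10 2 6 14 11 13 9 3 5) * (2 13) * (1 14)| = |(0 10 13 9 3 5)(1 14 11 2 6)| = 30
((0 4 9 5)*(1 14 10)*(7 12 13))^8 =(1 10 14)(7 13 12)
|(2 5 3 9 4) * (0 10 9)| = |(0 10 9 4 2 5 3)| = 7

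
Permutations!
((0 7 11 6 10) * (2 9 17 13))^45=(2 9 17 13)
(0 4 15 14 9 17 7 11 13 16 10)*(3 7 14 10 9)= [4, 1, 2, 7, 15, 5, 6, 11, 8, 17, 0, 13, 12, 16, 3, 10, 9, 14]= (0 4 15 10)(3 7 11 13 16 9 17 14)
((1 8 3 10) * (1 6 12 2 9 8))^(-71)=((2 9 8 3 10 6 12))^(-71)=(2 12 6 10 3 8 9)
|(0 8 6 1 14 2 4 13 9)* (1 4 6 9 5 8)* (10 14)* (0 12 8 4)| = 6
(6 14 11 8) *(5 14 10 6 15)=(5 14 11 8 15)(6 10)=[0, 1, 2, 3, 4, 14, 10, 7, 15, 9, 6, 8, 12, 13, 11, 5]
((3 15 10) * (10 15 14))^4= ((15)(3 14 10))^4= (15)(3 14 10)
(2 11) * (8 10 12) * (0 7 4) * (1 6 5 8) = (0 7 4)(1 6 5 8 10 12)(2 11) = [7, 6, 11, 3, 0, 8, 5, 4, 10, 9, 12, 2, 1]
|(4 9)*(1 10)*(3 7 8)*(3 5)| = 4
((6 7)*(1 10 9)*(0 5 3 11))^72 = (11)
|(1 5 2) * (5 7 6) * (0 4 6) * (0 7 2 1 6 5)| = 6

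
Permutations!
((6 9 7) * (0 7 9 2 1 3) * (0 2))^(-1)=(9)(0 6 7)(1 2 3)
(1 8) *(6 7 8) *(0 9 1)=(0 9 1 6 7 8)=[9, 6, 2, 3, 4, 5, 7, 8, 0, 1]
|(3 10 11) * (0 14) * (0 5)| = |(0 14 5)(3 10 11)| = 3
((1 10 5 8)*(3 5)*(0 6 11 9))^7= (0 9 11 6)(1 3 8 10 5)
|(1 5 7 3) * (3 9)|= 5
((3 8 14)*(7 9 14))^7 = ((3 8 7 9 14))^7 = (3 7 14 8 9)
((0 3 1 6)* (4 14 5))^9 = (14)(0 3 1 6)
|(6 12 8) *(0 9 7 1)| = 12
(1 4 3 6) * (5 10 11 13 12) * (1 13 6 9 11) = (1 4 3 9 11 6 13 12 5 10) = [0, 4, 2, 9, 3, 10, 13, 7, 8, 11, 1, 6, 5, 12]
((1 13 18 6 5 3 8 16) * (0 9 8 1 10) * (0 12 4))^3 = ((0 9 8 16 10 12 4)(1 13 18 6 5 3))^3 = (0 16 4 8 12 9 10)(1 6)(3 18)(5 13)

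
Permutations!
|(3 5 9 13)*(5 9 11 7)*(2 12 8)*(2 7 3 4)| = |(2 12 8 7 5 11 3 9 13 4)| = 10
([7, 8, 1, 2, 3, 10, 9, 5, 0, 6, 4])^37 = (0 7 5 10 4 3 2 1 8)(6 9)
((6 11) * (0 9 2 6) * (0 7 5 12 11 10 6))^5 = ((0 9 2)(5 12 11 7)(6 10))^5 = (0 2 9)(5 12 11 7)(6 10)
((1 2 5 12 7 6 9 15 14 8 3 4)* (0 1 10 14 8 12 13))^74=((0 1 2 5 13)(3 4 10 14 12 7 6 9 15 8))^74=(0 13 5 2 1)(3 12 15 10 6)(4 7 8 14 9)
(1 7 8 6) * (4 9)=(1 7 8 6)(4 9)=[0, 7, 2, 3, 9, 5, 1, 8, 6, 4]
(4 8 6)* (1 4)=(1 4 8 6)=[0, 4, 2, 3, 8, 5, 1, 7, 6]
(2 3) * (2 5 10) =(2 3 5 10) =[0, 1, 3, 5, 4, 10, 6, 7, 8, 9, 2]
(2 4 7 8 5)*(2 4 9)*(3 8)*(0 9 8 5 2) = (0 9)(2 8)(3 5 4 7) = [9, 1, 8, 5, 7, 4, 6, 3, 2, 0]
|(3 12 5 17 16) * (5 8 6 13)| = 8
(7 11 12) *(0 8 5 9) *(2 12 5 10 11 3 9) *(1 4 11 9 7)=(0 8 10 9)(1 4 11 5 2 12)(3 7)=[8, 4, 12, 7, 11, 2, 6, 3, 10, 0, 9, 5, 1]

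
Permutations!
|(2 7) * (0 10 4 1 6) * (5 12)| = |(0 10 4 1 6)(2 7)(5 12)| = 10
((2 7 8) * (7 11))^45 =((2 11 7 8))^45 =(2 11 7 8)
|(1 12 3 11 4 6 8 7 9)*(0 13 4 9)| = 30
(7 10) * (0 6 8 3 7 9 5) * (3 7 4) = (0 6 8 7 10 9 5)(3 4) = [6, 1, 2, 4, 3, 0, 8, 10, 7, 5, 9]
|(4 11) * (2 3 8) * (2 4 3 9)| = 4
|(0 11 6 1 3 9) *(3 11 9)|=6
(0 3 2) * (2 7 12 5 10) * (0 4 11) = [3, 1, 4, 7, 11, 10, 6, 12, 8, 9, 2, 0, 5] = (0 3 7 12 5 10 2 4 11)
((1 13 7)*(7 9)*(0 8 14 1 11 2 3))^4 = (0 13 2 14 7)(1 11 8 9 3)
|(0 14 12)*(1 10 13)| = |(0 14 12)(1 10 13)| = 3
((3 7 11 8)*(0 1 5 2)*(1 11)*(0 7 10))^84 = ((0 11 8 3 10)(1 5 2 7))^84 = (0 10 3 8 11)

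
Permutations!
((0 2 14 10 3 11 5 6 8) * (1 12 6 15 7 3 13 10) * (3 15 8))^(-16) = (15)(0 12 5 14 3)(1 11 2 6 8)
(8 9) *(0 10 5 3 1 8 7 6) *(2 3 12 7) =[10, 8, 3, 1, 4, 12, 0, 6, 9, 2, 5, 11, 7] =(0 10 5 12 7 6)(1 8 9 2 3)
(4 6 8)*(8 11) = (4 6 11 8) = [0, 1, 2, 3, 6, 5, 11, 7, 4, 9, 10, 8]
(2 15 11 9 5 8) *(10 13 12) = (2 15 11 9 5 8)(10 13 12) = [0, 1, 15, 3, 4, 8, 6, 7, 2, 5, 13, 9, 10, 12, 14, 11]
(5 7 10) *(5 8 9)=(5 7 10 8 9)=[0, 1, 2, 3, 4, 7, 6, 10, 9, 5, 8]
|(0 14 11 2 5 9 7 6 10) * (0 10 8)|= |(0 14 11 2 5 9 7 6 8)|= 9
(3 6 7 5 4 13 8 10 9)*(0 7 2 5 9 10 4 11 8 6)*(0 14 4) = (0 7 9 3 14 4 13 6 2 5 11 8) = [7, 1, 5, 14, 13, 11, 2, 9, 0, 3, 10, 8, 12, 6, 4]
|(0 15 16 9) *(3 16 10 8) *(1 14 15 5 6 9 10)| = 12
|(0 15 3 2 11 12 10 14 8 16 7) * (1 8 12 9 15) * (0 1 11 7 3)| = |(0 11 9 15)(1 8 16 3 2 7)(10 14 12)| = 12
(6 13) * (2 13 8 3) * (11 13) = (2 11 13 6 8 3) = [0, 1, 11, 2, 4, 5, 8, 7, 3, 9, 10, 13, 12, 6]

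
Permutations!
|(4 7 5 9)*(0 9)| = |(0 9 4 7 5)| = 5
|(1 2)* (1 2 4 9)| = 3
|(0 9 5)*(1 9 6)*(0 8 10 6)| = 6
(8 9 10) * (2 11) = [0, 1, 11, 3, 4, 5, 6, 7, 9, 10, 8, 2] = (2 11)(8 9 10)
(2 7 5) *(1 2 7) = (1 2)(5 7) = [0, 2, 1, 3, 4, 7, 6, 5]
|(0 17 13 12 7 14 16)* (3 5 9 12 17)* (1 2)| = 8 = |(0 3 5 9 12 7 14 16)(1 2)(13 17)|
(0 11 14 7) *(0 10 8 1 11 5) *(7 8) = (0 5)(1 11 14 8)(7 10) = [5, 11, 2, 3, 4, 0, 6, 10, 1, 9, 7, 14, 12, 13, 8]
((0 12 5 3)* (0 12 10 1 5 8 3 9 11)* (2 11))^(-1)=((0 10 1 5 9 2 11)(3 12 8))^(-1)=(0 11 2 9 5 1 10)(3 8 12)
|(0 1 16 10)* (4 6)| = 4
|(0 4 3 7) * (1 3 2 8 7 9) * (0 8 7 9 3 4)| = 6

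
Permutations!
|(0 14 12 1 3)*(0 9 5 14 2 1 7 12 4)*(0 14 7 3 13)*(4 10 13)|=35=|(0 2 1 4 14 10 13)(3 9 5 7 12)|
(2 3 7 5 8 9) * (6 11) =(2 3 7 5 8 9)(6 11) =[0, 1, 3, 7, 4, 8, 11, 5, 9, 2, 10, 6]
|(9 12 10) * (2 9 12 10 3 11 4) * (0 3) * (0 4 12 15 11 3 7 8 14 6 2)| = 12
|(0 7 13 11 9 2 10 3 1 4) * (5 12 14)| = |(0 7 13 11 9 2 10 3 1 4)(5 12 14)| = 30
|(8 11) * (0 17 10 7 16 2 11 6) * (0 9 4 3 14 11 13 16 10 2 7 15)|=56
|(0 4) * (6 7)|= 2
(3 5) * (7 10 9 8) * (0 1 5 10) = [1, 5, 2, 10, 4, 3, 6, 0, 7, 8, 9] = (0 1 5 3 10 9 8 7)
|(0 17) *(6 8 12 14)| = 4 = |(0 17)(6 8 12 14)|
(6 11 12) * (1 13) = [0, 13, 2, 3, 4, 5, 11, 7, 8, 9, 10, 12, 6, 1] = (1 13)(6 11 12)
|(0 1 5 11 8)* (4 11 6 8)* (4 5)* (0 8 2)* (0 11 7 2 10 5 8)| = 21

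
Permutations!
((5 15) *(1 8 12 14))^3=(1 14 12 8)(5 15)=((1 8 12 14)(5 15))^3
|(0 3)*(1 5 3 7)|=|(0 7 1 5 3)|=5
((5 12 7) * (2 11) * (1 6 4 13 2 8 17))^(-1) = (1 17 8 11 2 13 4 6)(5 7 12)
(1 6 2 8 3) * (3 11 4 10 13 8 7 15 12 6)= [0, 3, 7, 1, 10, 5, 2, 15, 11, 9, 13, 4, 6, 8, 14, 12]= (1 3)(2 7 15 12 6)(4 10 13 8 11)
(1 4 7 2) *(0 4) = (0 4 7 2 1) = [4, 0, 1, 3, 7, 5, 6, 2]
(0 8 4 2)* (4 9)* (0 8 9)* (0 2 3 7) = (0 9 4 3 7)(2 8) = [9, 1, 8, 7, 3, 5, 6, 0, 2, 4]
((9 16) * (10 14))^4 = ((9 16)(10 14))^4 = (16)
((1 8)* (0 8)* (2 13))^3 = (2 13)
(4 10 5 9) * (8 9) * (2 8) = (2 8 9 4 10 5) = [0, 1, 8, 3, 10, 2, 6, 7, 9, 4, 5]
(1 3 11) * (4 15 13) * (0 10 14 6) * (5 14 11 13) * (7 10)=(0 7 10 11 1 3 13 4 15 5 14 6)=[7, 3, 2, 13, 15, 14, 0, 10, 8, 9, 11, 1, 12, 4, 6, 5]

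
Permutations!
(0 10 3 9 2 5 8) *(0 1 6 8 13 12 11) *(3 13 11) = (0 10 13 12 3 9 2 5 11)(1 6 8) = [10, 6, 5, 9, 4, 11, 8, 7, 1, 2, 13, 0, 3, 12]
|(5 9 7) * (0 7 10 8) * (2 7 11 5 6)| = |(0 11 5 9 10 8)(2 7 6)| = 6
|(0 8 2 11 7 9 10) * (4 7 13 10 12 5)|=30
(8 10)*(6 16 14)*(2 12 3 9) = [0, 1, 12, 9, 4, 5, 16, 7, 10, 2, 8, 11, 3, 13, 6, 15, 14] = (2 12 3 9)(6 16 14)(8 10)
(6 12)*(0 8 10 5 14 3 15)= (0 8 10 5 14 3 15)(6 12)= [8, 1, 2, 15, 4, 14, 12, 7, 10, 9, 5, 11, 6, 13, 3, 0]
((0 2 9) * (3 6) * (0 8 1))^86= (0 2 9 8 1)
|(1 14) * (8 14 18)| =|(1 18 8 14)| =4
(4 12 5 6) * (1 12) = (1 12 5 6 4) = [0, 12, 2, 3, 1, 6, 4, 7, 8, 9, 10, 11, 5]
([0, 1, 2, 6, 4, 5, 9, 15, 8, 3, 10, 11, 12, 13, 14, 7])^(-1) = [0, 1, 2, 9, 4, 5, 3, 15, 8, 6, 10, 11, 12, 13, 14, 7]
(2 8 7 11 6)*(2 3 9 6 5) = (2 8 7 11 5)(3 9 6) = [0, 1, 8, 9, 4, 2, 3, 11, 7, 6, 10, 5]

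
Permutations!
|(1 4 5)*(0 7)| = |(0 7)(1 4 5)| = 6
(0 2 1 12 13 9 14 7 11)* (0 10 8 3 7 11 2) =(1 12 13 9 14 11 10 8 3 7 2) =[0, 12, 1, 7, 4, 5, 6, 2, 3, 14, 8, 10, 13, 9, 11]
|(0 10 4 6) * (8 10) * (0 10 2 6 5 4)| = |(0 8 2 6 10)(4 5)| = 10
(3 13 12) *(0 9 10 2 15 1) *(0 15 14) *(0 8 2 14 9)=(1 15)(2 9 10 14 8)(3 13 12)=[0, 15, 9, 13, 4, 5, 6, 7, 2, 10, 14, 11, 3, 12, 8, 1]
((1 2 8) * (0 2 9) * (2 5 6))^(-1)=(0 9 1 8 2 6 5)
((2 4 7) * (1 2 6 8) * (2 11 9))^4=(1 4)(2 8)(6 9)(7 11)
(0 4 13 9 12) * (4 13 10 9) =(0 13 4 10 9 12) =[13, 1, 2, 3, 10, 5, 6, 7, 8, 12, 9, 11, 0, 4]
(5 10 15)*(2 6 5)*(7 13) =(2 6 5 10 15)(7 13) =[0, 1, 6, 3, 4, 10, 5, 13, 8, 9, 15, 11, 12, 7, 14, 2]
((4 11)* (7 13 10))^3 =(13)(4 11)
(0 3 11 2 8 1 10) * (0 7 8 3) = (1 10 7 8)(2 3 11) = [0, 10, 3, 11, 4, 5, 6, 8, 1, 9, 7, 2]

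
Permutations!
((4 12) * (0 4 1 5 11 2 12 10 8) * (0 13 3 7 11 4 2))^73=(0 2 12 1 5 4 10 8 13 3 7 11)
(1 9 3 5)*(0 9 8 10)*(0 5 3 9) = (1 8 10 5) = [0, 8, 2, 3, 4, 1, 6, 7, 10, 9, 5]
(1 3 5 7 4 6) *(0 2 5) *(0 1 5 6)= [2, 3, 6, 1, 0, 7, 5, 4]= (0 2 6 5 7 4)(1 3)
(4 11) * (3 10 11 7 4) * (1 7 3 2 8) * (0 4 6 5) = (0 4 3 10 11 2 8 1 7 6 5) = [4, 7, 8, 10, 3, 0, 5, 6, 1, 9, 11, 2]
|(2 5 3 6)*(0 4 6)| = 6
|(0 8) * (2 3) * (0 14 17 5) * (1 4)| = 10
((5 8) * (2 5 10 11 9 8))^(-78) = ((2 5)(8 10 11 9))^(-78) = (8 11)(9 10)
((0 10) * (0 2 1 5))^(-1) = (0 5 1 2 10)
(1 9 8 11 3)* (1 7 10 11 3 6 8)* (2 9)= (1 2 9)(3 7 10 11 6 8)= [0, 2, 9, 7, 4, 5, 8, 10, 3, 1, 11, 6]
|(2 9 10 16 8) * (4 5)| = |(2 9 10 16 8)(4 5)| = 10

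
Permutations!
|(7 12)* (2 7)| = 3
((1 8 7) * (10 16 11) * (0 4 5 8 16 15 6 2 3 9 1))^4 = ((0 4 5 8 7)(1 16 11 10 15 6 2 3 9))^4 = (0 7 8 5 4)(1 15 9 10 3 11 2 16 6)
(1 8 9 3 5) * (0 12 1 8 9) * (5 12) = (0 5 8)(1 9 3 12) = [5, 9, 2, 12, 4, 8, 6, 7, 0, 3, 10, 11, 1]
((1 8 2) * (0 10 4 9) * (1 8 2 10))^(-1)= (0 9 4 10 8 2 1)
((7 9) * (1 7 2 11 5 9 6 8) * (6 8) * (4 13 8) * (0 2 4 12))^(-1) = (0 12 7 1 8 13 4 9 5 11 2)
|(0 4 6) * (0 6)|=2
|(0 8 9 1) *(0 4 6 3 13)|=8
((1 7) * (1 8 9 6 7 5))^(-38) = (6 8)(7 9)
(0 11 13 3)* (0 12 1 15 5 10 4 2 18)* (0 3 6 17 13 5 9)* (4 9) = (0 11 5 10 9)(1 15 4 2 18 3 12)(6 17 13) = [11, 15, 18, 12, 2, 10, 17, 7, 8, 0, 9, 5, 1, 6, 14, 4, 16, 13, 3]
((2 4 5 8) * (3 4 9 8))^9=((2 9 8)(3 4 5))^9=(9)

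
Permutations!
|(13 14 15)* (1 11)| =|(1 11)(13 14 15)| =6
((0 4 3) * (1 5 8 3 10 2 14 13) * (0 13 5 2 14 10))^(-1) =((0 4)(1 2 10 14 5 8 3 13))^(-1) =(0 4)(1 13 3 8 5 14 10 2)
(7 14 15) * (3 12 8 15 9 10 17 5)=(3 12 8 15 7 14 9 10 17 5)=[0, 1, 2, 12, 4, 3, 6, 14, 15, 10, 17, 11, 8, 13, 9, 7, 16, 5]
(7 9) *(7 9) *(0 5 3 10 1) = [5, 0, 2, 10, 4, 3, 6, 7, 8, 9, 1] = (0 5 3 10 1)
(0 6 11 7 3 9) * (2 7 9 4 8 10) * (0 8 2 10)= (0 6 11 9 8)(2 7 3 4)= [6, 1, 7, 4, 2, 5, 11, 3, 0, 8, 10, 9]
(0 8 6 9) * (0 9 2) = [8, 1, 0, 3, 4, 5, 2, 7, 6, 9] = (9)(0 8 6 2)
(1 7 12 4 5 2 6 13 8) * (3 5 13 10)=[0, 7, 6, 5, 13, 2, 10, 12, 1, 9, 3, 11, 4, 8]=(1 7 12 4 13 8)(2 6 10 3 5)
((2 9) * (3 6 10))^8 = ((2 9)(3 6 10))^8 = (3 10 6)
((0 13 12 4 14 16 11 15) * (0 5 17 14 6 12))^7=(0 13)(4 6 12)(5 17 14 16 11 15)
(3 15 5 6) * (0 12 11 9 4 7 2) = (0 12 11 9 4 7 2)(3 15 5 6) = [12, 1, 0, 15, 7, 6, 3, 2, 8, 4, 10, 9, 11, 13, 14, 5]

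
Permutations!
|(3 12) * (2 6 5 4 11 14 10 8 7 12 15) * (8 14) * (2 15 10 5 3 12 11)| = 21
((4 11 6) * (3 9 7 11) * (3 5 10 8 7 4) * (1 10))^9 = (1 5 4 9 3 6 11 7 8 10)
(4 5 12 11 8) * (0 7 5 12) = (0 7 5)(4 12 11 8) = [7, 1, 2, 3, 12, 0, 6, 5, 4, 9, 10, 8, 11]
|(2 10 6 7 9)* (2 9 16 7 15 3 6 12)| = |(2 10 12)(3 6 15)(7 16)| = 6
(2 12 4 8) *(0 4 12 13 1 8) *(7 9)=(0 4)(1 8 2 13)(7 9)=[4, 8, 13, 3, 0, 5, 6, 9, 2, 7, 10, 11, 12, 1]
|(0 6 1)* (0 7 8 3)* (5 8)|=7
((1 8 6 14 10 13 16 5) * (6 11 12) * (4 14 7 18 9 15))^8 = (1 15 8 4 11 14 12 10 6 13 7 16 18 5 9)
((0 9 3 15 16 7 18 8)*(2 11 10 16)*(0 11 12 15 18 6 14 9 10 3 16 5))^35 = (0 5 10)(2 15 12)(3 11 8 18)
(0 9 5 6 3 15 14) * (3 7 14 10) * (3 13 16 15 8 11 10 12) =(0 9 5 6 7 14)(3 8 11 10 13 16 15 12) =[9, 1, 2, 8, 4, 6, 7, 14, 11, 5, 13, 10, 3, 16, 0, 12, 15]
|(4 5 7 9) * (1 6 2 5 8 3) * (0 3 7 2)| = |(0 3 1 6)(2 5)(4 8 7 9)| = 4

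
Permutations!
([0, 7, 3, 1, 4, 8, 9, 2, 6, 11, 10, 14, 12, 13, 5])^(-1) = (1 3 2 7)(5 14 11 9 6 8)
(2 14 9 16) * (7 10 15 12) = (2 14 9 16)(7 10 15 12) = [0, 1, 14, 3, 4, 5, 6, 10, 8, 16, 15, 11, 7, 13, 9, 12, 2]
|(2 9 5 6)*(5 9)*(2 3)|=|(9)(2 5 6 3)|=4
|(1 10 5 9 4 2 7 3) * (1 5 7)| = 8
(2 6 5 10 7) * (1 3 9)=[0, 3, 6, 9, 4, 10, 5, 2, 8, 1, 7]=(1 3 9)(2 6 5 10 7)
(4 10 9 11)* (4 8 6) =(4 10 9 11 8 6) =[0, 1, 2, 3, 10, 5, 4, 7, 6, 11, 9, 8]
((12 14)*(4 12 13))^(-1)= ((4 12 14 13))^(-1)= (4 13 14 12)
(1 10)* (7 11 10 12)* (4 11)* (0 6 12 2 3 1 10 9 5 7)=(0 6 12)(1 2 3)(4 11 9 5 7)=[6, 2, 3, 1, 11, 7, 12, 4, 8, 5, 10, 9, 0]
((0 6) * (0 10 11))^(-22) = (0 10)(6 11)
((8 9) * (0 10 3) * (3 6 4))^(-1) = (0 3 4 6 10)(8 9)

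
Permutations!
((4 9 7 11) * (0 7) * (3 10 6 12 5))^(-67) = ((0 7 11 4 9)(3 10 6 12 5))^(-67) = (0 4 7 9 11)(3 12 10 5 6)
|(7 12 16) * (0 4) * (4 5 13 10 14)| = |(0 5 13 10 14 4)(7 12 16)| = 6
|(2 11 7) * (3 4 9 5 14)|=15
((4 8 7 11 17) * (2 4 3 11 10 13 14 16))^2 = ((2 4 8 7 10 13 14 16)(3 11 17))^2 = (2 8 10 14)(3 17 11)(4 7 13 16)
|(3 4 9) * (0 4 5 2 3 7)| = 12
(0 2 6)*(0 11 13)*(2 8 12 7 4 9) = (0 8 12 7 4 9 2 6 11 13) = [8, 1, 6, 3, 9, 5, 11, 4, 12, 2, 10, 13, 7, 0]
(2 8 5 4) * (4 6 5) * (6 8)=(2 6 5 8 4)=[0, 1, 6, 3, 2, 8, 5, 7, 4]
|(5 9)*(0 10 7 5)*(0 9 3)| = 5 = |(0 10 7 5 3)|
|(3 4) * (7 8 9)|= |(3 4)(7 8 9)|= 6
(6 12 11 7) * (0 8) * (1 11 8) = (0 1 11 7 6 12 8) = [1, 11, 2, 3, 4, 5, 12, 6, 0, 9, 10, 7, 8]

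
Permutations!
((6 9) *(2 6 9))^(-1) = (9)(2 6)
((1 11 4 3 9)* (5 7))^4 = ((1 11 4 3 9)(5 7))^4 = (1 9 3 4 11)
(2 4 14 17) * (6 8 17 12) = (2 4 14 12 6 8 17) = [0, 1, 4, 3, 14, 5, 8, 7, 17, 9, 10, 11, 6, 13, 12, 15, 16, 2]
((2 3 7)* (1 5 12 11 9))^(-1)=(1 9 11 12 5)(2 7 3)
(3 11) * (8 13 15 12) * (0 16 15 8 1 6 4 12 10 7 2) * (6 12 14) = (0 16 15 10 7 2)(1 12)(3 11)(4 14 6)(8 13) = [16, 12, 0, 11, 14, 5, 4, 2, 13, 9, 7, 3, 1, 8, 6, 10, 15]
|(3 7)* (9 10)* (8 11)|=|(3 7)(8 11)(9 10)|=2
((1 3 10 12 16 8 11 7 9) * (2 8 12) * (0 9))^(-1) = ((0 9 1 3 10 2 8 11 7)(12 16))^(-1) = (0 7 11 8 2 10 3 1 9)(12 16)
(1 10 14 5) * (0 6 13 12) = (0 6 13 12)(1 10 14 5) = [6, 10, 2, 3, 4, 1, 13, 7, 8, 9, 14, 11, 0, 12, 5]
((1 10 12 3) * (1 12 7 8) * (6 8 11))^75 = (1 11)(3 12)(6 10)(7 8)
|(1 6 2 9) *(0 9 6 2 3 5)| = 7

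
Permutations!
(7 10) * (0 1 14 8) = (0 1 14 8)(7 10) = [1, 14, 2, 3, 4, 5, 6, 10, 0, 9, 7, 11, 12, 13, 8]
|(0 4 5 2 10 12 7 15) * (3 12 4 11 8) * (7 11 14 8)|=8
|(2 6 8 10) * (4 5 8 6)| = |(2 4 5 8 10)| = 5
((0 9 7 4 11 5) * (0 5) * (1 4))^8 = (0 7 4)(1 11 9)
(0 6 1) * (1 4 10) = (0 6 4 10 1) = [6, 0, 2, 3, 10, 5, 4, 7, 8, 9, 1]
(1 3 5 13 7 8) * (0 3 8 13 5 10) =[3, 8, 2, 10, 4, 5, 6, 13, 1, 9, 0, 11, 12, 7] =(0 3 10)(1 8)(7 13)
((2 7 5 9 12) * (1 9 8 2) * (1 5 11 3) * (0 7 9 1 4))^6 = (0 7 11 3 4)(2 9 12 5 8)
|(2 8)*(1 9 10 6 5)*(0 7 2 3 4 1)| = |(0 7 2 8 3 4 1 9 10 6 5)| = 11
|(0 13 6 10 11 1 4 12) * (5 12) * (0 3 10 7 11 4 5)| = |(0 13 6 7 11 1 5 12 3 10 4)| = 11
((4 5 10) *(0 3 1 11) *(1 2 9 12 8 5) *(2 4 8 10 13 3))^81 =((0 2 9 12 10 8 5 13 3 4 1 11))^81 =(0 4 5 12)(1 13 10 2)(3 8 9 11)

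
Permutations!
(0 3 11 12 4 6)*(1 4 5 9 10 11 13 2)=(0 3 13 2 1 4 6)(5 9 10 11 12)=[3, 4, 1, 13, 6, 9, 0, 7, 8, 10, 11, 12, 5, 2]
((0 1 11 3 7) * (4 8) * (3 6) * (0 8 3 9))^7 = (0 11 9 1 6)(3 4 8 7)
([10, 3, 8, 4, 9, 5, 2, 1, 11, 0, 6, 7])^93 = (0 11 9 8 4 2 3 6 1 10 7)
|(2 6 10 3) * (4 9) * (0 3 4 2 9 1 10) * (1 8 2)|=9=|(0 3 9 1 10 4 8 2 6)|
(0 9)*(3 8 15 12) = (0 9)(3 8 15 12) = [9, 1, 2, 8, 4, 5, 6, 7, 15, 0, 10, 11, 3, 13, 14, 12]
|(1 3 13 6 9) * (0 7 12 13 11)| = 9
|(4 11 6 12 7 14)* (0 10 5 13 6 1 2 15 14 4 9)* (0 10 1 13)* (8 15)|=18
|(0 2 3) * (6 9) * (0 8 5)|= 10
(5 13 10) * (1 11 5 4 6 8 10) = (1 11 5 13)(4 6 8 10) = [0, 11, 2, 3, 6, 13, 8, 7, 10, 9, 4, 5, 12, 1]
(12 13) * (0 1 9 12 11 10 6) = (0 1 9 12 13 11 10 6) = [1, 9, 2, 3, 4, 5, 0, 7, 8, 12, 6, 10, 13, 11]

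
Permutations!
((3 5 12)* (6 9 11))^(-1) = ((3 5 12)(6 9 11))^(-1) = (3 12 5)(6 11 9)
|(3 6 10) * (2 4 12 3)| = 6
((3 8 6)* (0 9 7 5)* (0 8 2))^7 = ((0 9 7 5 8 6 3 2))^7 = (0 2 3 6 8 5 7 9)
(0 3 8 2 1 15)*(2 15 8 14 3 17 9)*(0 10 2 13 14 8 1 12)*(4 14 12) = (0 17 9 13 12)(2 4 14 3 8 15 10) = [17, 1, 4, 8, 14, 5, 6, 7, 15, 13, 2, 11, 0, 12, 3, 10, 16, 9]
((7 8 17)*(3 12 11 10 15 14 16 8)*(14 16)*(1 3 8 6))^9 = (17)(1 3 12 11 10 15 16 6)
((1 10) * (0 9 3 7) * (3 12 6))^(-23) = (0 9 12 6 3 7)(1 10)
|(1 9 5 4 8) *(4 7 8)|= |(1 9 5 7 8)|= 5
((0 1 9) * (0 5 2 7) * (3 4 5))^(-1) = (0 7 2 5 4 3 9 1)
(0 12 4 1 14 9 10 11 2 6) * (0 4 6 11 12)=(1 14 9 10 12 6 4)(2 11)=[0, 14, 11, 3, 1, 5, 4, 7, 8, 10, 12, 2, 6, 13, 9]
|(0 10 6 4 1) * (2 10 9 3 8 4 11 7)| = 30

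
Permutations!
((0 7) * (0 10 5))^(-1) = (0 5 10 7)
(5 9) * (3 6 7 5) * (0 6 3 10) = (0 6 7 5 9 10) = [6, 1, 2, 3, 4, 9, 7, 5, 8, 10, 0]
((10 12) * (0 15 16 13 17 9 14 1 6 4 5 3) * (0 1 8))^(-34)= ((0 15 16 13 17 9 14 8)(1 6 4 5 3)(10 12))^(-34)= (0 14 17 16)(1 6 4 5 3)(8 9 13 15)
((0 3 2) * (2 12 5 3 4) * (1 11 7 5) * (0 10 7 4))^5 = ((1 11 4 2 10 7 5 3 12))^5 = (1 7 11 5 4 3 2 12 10)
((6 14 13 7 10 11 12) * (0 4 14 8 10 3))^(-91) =((0 4 14 13 7 3)(6 8 10 11 12))^(-91) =(0 3 7 13 14 4)(6 12 11 10 8)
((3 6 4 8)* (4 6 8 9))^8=(9)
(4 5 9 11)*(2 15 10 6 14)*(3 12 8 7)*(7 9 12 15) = (2 7 3 15 10 6 14)(4 5 12 8 9 11) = [0, 1, 7, 15, 5, 12, 14, 3, 9, 11, 6, 4, 8, 13, 2, 10]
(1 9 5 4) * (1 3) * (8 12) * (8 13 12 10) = [0, 9, 2, 1, 3, 4, 6, 7, 10, 5, 8, 11, 13, 12] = (1 9 5 4 3)(8 10)(12 13)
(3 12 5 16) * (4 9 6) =(3 12 5 16)(4 9 6) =[0, 1, 2, 12, 9, 16, 4, 7, 8, 6, 10, 11, 5, 13, 14, 15, 3]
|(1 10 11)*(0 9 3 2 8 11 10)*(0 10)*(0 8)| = |(0 9 3 2)(1 10 8 11)| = 4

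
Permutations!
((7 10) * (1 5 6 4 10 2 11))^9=(1 5 6 4 10 7 2 11)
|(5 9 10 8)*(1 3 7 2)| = |(1 3 7 2)(5 9 10 8)| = 4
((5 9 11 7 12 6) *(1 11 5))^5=(12)(5 9)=((1 11 7 12 6)(5 9))^5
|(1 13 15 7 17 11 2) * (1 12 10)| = |(1 13 15 7 17 11 2 12 10)| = 9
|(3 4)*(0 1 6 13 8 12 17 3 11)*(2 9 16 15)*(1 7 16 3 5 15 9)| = 63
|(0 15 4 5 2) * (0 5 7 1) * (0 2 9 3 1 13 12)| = 30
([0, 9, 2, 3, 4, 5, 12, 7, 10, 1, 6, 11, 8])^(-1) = (1 9)(6 10 8 12)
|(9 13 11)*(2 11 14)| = 5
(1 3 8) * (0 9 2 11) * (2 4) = [9, 3, 11, 8, 2, 5, 6, 7, 1, 4, 10, 0] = (0 9 4 2 11)(1 3 8)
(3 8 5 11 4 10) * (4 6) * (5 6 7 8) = (3 5 11 7 8 6 4 10) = [0, 1, 2, 5, 10, 11, 4, 8, 6, 9, 3, 7]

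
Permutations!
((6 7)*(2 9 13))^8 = (2 13 9)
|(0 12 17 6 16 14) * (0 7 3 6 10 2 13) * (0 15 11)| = 40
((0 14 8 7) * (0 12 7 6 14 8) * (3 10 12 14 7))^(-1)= ((0 8 6 7 14)(3 10 12))^(-1)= (0 14 7 6 8)(3 12 10)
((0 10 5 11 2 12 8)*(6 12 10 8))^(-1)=(0 8)(2 11 5 10)(6 12)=((0 8)(2 10 5 11)(6 12))^(-1)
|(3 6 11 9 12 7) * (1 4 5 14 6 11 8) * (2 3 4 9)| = |(1 9 12 7 4 5 14 6 8)(2 3 11)| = 9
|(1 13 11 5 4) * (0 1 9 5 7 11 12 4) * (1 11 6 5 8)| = 30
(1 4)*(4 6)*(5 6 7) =(1 7 5 6 4) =[0, 7, 2, 3, 1, 6, 4, 5]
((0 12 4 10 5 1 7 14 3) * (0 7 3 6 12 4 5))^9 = (1 7 6 5 3 14 12)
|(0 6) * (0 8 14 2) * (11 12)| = 10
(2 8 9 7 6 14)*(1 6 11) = (1 6 14 2 8 9 7 11) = [0, 6, 8, 3, 4, 5, 14, 11, 9, 7, 10, 1, 12, 13, 2]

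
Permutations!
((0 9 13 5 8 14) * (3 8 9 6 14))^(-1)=(0 14 6)(3 8)(5 13 9)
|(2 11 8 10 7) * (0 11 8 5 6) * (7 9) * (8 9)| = |(0 11 5 6)(2 9 7)(8 10)| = 12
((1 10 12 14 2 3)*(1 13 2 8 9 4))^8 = ((1 10 12 14 8 9 4)(2 3 13))^8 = (1 10 12 14 8 9 4)(2 13 3)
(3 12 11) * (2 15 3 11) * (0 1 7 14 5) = [1, 7, 15, 12, 4, 0, 6, 14, 8, 9, 10, 11, 2, 13, 5, 3] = (0 1 7 14 5)(2 15 3 12)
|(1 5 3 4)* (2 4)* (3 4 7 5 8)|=|(1 8 3 2 7 5 4)|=7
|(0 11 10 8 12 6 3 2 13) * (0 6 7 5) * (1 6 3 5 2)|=|(0 11 10 8 12 7 2 13 3 1 6 5)|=12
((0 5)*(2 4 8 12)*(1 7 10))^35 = ((0 5)(1 7 10)(2 4 8 12))^35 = (0 5)(1 10 7)(2 12 8 4)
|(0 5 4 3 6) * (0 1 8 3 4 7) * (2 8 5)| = 8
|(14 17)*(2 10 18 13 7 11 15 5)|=|(2 10 18 13 7 11 15 5)(14 17)|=8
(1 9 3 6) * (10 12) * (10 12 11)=(12)(1 9 3 6)(10 11)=[0, 9, 2, 6, 4, 5, 1, 7, 8, 3, 11, 10, 12]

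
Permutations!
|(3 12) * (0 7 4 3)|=|(0 7 4 3 12)|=5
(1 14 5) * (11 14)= (1 11 14 5)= [0, 11, 2, 3, 4, 1, 6, 7, 8, 9, 10, 14, 12, 13, 5]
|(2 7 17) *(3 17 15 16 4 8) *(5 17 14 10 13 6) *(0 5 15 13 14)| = 12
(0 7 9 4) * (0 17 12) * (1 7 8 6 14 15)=(0 8 6 14 15 1 7 9 4 17 12)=[8, 7, 2, 3, 17, 5, 14, 9, 6, 4, 10, 11, 0, 13, 15, 1, 16, 12]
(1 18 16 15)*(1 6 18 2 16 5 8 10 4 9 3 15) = (1 2 16)(3 15 6 18 5 8 10 4 9) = [0, 2, 16, 15, 9, 8, 18, 7, 10, 3, 4, 11, 12, 13, 14, 6, 1, 17, 5]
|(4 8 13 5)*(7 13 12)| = 6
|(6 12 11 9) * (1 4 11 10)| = 7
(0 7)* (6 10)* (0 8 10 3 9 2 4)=[7, 1, 4, 9, 0, 5, 3, 8, 10, 2, 6]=(0 7 8 10 6 3 9 2 4)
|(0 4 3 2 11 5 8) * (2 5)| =|(0 4 3 5 8)(2 11)| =10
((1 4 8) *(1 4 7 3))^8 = ((1 7 3)(4 8))^8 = (8)(1 3 7)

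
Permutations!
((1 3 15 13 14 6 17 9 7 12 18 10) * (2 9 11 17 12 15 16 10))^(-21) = (1 10 16 3)(2 6 15)(7 18 14)(9 12 13)(11 17) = ((1 3 16 10)(2 9 7 15 13 14 6 12 18)(11 17))^(-21)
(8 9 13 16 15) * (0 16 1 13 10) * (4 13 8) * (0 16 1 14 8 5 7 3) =(0 1 5 7 3)(4 13 14 8 9 10 16 15) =[1, 5, 2, 0, 13, 7, 6, 3, 9, 10, 16, 11, 12, 14, 8, 4, 15]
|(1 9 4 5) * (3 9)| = 5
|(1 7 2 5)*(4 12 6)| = 12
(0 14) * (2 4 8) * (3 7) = (0 14)(2 4 8)(3 7) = [14, 1, 4, 7, 8, 5, 6, 3, 2, 9, 10, 11, 12, 13, 0]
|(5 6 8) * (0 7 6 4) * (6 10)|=7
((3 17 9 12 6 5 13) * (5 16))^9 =(3 17 9 12 6 16 5 13)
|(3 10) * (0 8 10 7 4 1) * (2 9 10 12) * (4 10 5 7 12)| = 28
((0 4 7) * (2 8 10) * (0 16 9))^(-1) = ((0 4 7 16 9)(2 8 10))^(-1) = (0 9 16 7 4)(2 10 8)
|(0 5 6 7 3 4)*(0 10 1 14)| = 9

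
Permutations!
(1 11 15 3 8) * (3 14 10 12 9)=(1 11 15 14 10 12 9 3 8)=[0, 11, 2, 8, 4, 5, 6, 7, 1, 3, 12, 15, 9, 13, 10, 14]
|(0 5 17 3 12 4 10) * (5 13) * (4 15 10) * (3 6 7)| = 10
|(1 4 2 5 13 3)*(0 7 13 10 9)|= |(0 7 13 3 1 4 2 5 10 9)|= 10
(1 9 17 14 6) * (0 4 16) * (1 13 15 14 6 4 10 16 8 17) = (0 10 16)(1 9)(4 8 17 6 13 15 14) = [10, 9, 2, 3, 8, 5, 13, 7, 17, 1, 16, 11, 12, 15, 4, 14, 0, 6]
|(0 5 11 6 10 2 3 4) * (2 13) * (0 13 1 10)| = |(0 5 11 6)(1 10)(2 3 4 13)| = 4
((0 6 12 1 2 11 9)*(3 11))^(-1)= (0 9 11 3 2 1 12 6)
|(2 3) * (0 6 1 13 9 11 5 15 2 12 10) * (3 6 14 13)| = |(0 14 13 9 11 5 15 2 6 1 3 12 10)| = 13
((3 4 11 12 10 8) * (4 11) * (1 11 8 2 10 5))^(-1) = (1 5 12 11)(2 10)(3 8)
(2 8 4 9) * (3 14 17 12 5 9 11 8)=[0, 1, 3, 14, 11, 9, 6, 7, 4, 2, 10, 8, 5, 13, 17, 15, 16, 12]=(2 3 14 17 12 5 9)(4 11 8)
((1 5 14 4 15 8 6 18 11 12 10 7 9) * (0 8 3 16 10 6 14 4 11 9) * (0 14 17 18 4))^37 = ((0 8 17 18 9 1 5)(3 16 10 7 14 11 12 6 4 15))^37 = (0 17 9 5 8 18 1)(3 6 14 16 4 11 10 15 12 7)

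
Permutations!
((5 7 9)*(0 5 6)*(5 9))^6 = (9)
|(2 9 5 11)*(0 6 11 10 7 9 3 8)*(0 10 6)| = 9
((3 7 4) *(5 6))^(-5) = (3 7 4)(5 6)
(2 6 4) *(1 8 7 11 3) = [0, 8, 6, 1, 2, 5, 4, 11, 7, 9, 10, 3] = (1 8 7 11 3)(2 6 4)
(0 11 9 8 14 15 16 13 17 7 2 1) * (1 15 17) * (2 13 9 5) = (0 11 5 2 15 16 9 8 14 17 7 13 1) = [11, 0, 15, 3, 4, 2, 6, 13, 14, 8, 10, 5, 12, 1, 17, 16, 9, 7]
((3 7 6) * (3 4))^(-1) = (3 4 6 7)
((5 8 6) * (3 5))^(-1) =((3 5 8 6))^(-1) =(3 6 8 5)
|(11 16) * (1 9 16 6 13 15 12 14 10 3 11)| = |(1 9 16)(3 11 6 13 15 12 14 10)| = 24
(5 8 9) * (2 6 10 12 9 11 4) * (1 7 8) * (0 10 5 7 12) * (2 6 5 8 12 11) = (0 10)(1 11 4 6 8 2 5)(7 12 9) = [10, 11, 5, 3, 6, 1, 8, 12, 2, 7, 0, 4, 9]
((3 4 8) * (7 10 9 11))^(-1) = (3 8 4)(7 11 9 10)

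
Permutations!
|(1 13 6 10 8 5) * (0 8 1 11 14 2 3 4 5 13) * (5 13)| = |(0 8 5 11 14 2 3 4 13 6 10 1)| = 12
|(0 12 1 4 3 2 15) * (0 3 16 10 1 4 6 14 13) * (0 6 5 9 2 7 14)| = |(0 12 4 16 10 1 5 9 2 15 3 7 14 13 6)| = 15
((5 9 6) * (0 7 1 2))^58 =(0 1)(2 7)(5 9 6) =((0 7 1 2)(5 9 6))^58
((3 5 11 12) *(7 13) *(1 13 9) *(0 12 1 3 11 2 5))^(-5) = (0 1 9 12 13 3 11 7)(2 5)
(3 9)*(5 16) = [0, 1, 2, 9, 4, 16, 6, 7, 8, 3, 10, 11, 12, 13, 14, 15, 5] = (3 9)(5 16)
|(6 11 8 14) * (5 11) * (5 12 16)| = 7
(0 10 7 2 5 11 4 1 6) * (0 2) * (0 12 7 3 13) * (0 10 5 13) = [5, 6, 13, 0, 1, 11, 2, 12, 8, 9, 3, 4, 7, 10] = (0 5 11 4 1 6 2 13 10 3)(7 12)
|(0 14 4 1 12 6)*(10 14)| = 7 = |(0 10 14 4 1 12 6)|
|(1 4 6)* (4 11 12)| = |(1 11 12 4 6)| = 5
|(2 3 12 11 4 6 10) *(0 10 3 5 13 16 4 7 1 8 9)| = |(0 10 2 5 13 16 4 6 3 12 11 7 1 8 9)| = 15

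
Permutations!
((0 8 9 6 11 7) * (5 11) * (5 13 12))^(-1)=((0 8 9 6 13 12 5 11 7))^(-1)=(0 7 11 5 12 13 6 9 8)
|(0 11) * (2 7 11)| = |(0 2 7 11)| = 4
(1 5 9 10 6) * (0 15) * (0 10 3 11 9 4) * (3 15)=(0 3 11 9 15 10 6 1 5 4)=[3, 5, 2, 11, 0, 4, 1, 7, 8, 15, 6, 9, 12, 13, 14, 10]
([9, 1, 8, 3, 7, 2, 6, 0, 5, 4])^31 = [7, 1, 8, 3, 9, 2, 6, 4, 5, 0]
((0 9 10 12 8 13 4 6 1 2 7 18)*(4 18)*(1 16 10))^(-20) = (0 6 18 4 13 7 8 2 12 1 10 9 16)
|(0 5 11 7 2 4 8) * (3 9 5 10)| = |(0 10 3 9 5 11 7 2 4 8)| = 10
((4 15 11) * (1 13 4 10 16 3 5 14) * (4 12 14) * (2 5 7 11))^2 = (1 12)(2 4)(3 11 16 7 10)(5 15)(13 14)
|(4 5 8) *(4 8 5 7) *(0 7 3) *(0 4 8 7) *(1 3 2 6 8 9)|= 8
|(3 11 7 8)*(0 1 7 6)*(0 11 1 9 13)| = |(0 9 13)(1 7 8 3)(6 11)| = 12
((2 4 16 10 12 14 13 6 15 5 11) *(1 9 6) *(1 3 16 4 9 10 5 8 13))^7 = (1 14 12 10)(2 16 8 9 5 13 6 11 3 15)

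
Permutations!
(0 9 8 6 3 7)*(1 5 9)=(0 1 5 9 8 6 3 7)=[1, 5, 2, 7, 4, 9, 3, 0, 6, 8]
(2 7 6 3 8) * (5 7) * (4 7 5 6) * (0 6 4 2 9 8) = (0 6 3)(2 4 7)(8 9) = [6, 1, 4, 0, 7, 5, 3, 2, 9, 8]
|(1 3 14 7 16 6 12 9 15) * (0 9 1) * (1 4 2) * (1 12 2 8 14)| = |(0 9 15)(1 3)(2 12 4 8 14 7 16 6)| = 24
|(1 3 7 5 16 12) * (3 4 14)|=|(1 4 14 3 7 5 16 12)|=8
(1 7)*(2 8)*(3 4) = [0, 7, 8, 4, 3, 5, 6, 1, 2] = (1 7)(2 8)(3 4)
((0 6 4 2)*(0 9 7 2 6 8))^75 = ((0 8)(2 9 7)(4 6))^75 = (9)(0 8)(4 6)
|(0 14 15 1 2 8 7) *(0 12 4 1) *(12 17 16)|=24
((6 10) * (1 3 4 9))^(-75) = ((1 3 4 9)(6 10))^(-75) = (1 3 4 9)(6 10)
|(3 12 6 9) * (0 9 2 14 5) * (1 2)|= |(0 9 3 12 6 1 2 14 5)|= 9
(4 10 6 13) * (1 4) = (1 4 10 6 13) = [0, 4, 2, 3, 10, 5, 13, 7, 8, 9, 6, 11, 12, 1]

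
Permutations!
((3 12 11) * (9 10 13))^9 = (13)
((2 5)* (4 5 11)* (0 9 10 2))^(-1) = (0 5 4 11 2 10 9)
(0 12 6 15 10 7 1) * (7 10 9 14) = (0 12 6 15 9 14 7 1) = [12, 0, 2, 3, 4, 5, 15, 1, 8, 14, 10, 11, 6, 13, 7, 9]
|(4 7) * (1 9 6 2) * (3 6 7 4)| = |(1 9 7 3 6 2)| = 6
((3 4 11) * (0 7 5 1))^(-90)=(11)(0 5)(1 7)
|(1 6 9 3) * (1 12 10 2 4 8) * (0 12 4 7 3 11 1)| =8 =|(0 12 10 2 7 3 4 8)(1 6 9 11)|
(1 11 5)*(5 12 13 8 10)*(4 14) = (1 11 12 13 8 10 5)(4 14) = [0, 11, 2, 3, 14, 1, 6, 7, 10, 9, 5, 12, 13, 8, 4]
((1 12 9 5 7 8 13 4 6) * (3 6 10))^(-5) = ((1 12 9 5 7 8 13 4 10 3 6))^(-5) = (1 13 12 4 9 10 5 3 7 6 8)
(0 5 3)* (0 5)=(3 5)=[0, 1, 2, 5, 4, 3]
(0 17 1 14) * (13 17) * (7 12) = (0 13 17 1 14)(7 12) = [13, 14, 2, 3, 4, 5, 6, 12, 8, 9, 10, 11, 7, 17, 0, 15, 16, 1]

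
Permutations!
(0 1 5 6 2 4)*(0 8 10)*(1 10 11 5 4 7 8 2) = (0 10)(1 4 2 7 8 11 5 6) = [10, 4, 7, 3, 2, 6, 1, 8, 11, 9, 0, 5]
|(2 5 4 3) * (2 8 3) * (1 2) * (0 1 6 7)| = |(0 1 2 5 4 6 7)(3 8)| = 14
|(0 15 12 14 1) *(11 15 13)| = 7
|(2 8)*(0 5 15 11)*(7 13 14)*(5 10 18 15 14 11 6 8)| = 12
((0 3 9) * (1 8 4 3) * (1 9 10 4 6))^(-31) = ((0 9)(1 8 6)(3 10 4))^(-31) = (0 9)(1 6 8)(3 4 10)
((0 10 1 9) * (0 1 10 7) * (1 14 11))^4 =(14) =((0 7)(1 9 14 11))^4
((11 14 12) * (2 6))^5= ((2 6)(11 14 12))^5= (2 6)(11 12 14)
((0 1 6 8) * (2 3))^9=((0 1 6 8)(2 3))^9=(0 1 6 8)(2 3)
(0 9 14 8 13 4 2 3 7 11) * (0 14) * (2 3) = [9, 1, 2, 7, 3, 5, 6, 11, 13, 0, 10, 14, 12, 4, 8] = (0 9)(3 7 11 14 8 13 4)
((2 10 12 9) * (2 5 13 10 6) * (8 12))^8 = (5 10 12)(8 9 13)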